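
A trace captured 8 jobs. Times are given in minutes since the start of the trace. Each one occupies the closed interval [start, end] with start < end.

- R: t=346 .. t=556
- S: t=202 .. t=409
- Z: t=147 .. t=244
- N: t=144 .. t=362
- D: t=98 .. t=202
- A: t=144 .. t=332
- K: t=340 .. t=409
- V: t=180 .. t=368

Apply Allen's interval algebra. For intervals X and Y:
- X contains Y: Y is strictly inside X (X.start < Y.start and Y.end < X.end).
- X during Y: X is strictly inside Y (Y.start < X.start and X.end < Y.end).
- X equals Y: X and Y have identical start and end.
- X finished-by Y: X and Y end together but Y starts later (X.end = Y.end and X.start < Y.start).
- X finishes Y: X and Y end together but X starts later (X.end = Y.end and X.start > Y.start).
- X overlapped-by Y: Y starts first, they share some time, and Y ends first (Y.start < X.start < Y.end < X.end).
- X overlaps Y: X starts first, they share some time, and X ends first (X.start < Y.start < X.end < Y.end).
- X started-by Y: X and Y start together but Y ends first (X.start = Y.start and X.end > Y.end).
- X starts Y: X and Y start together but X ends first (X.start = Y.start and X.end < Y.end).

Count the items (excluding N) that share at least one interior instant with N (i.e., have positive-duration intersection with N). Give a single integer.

Target N = [t=144, t=362].
A [t=144, t=332] → starts → counts.
D [t=98, t=202] → overlaps → counts.
K [t=340, t=409] → overlapped-by → counts.
R [t=346, t=556] → overlapped-by → counts.
S [t=202, t=409] → overlapped-by → counts.
V [t=180, t=368] → overlapped-by → counts.
Z [t=147, t=244] → during → counts.
Total: 7.

7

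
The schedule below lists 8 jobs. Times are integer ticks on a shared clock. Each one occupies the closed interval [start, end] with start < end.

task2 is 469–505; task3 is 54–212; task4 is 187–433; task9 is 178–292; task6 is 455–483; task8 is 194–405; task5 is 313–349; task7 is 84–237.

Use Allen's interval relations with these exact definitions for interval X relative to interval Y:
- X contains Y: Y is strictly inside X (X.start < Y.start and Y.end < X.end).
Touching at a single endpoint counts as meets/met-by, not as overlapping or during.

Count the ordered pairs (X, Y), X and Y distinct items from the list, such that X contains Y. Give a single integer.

Checking all 56 ordered pairs for relation 'contains'; matching pairs in alphabetical order:
(task4, task5): task4 contains task5 ✓
(task4, task8): task4 contains task8 ✓
(task8, task5): task8 contains task5 ✓
Count: 3.

3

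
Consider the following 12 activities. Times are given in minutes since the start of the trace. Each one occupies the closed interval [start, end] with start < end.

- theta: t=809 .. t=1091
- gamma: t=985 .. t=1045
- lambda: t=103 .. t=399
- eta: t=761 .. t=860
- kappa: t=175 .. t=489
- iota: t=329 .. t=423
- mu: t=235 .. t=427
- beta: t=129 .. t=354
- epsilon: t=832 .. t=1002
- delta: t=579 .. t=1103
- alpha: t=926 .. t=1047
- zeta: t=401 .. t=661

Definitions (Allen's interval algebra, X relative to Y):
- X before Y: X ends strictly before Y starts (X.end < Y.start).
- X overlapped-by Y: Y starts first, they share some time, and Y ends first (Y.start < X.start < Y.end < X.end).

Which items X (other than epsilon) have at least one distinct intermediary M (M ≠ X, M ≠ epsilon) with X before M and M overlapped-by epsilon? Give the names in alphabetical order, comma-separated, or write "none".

Target epsilon = [t=832, t=1002].
Intermediaries M with M overlapped-by epsilon: alpha, gamma.
Via alpha — items with X before alpha: beta, eta, iota, kappa, lambda, mu, zeta.
Via gamma — items with X before gamma: beta, eta, iota, kappa, lambda, mu, zeta.
Union: beta, eta, iota, kappa, lambda, mu, zeta.

beta, eta, iota, kappa, lambda, mu, zeta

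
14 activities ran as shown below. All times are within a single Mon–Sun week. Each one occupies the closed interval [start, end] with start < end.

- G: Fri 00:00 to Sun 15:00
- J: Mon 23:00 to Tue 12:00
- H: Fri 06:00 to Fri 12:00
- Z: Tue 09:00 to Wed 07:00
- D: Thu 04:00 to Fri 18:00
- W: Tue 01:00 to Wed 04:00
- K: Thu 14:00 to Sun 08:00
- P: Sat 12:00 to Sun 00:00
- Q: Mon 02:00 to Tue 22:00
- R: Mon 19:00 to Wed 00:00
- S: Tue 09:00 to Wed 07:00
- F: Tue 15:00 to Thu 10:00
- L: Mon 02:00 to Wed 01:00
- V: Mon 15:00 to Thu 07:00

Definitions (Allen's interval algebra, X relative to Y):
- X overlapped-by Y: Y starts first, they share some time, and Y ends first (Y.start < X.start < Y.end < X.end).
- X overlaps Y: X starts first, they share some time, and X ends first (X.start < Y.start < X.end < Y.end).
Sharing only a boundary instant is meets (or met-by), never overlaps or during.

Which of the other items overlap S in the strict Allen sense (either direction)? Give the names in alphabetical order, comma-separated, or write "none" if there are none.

Target S = [Tue 09:00, Wed 07:00].
D [Thu 04:00, Fri 18:00] → after → no.
F [Tue 15:00, Thu 10:00] → overlapped-by → yes.
G [Fri 00:00, Sun 15:00] → after → no.
H [Fri 06:00, Fri 12:00] → after → no.
J [Mon 23:00, Tue 12:00] → overlaps → yes.
K [Thu 14:00, Sun 08:00] → after → no.
L [Mon 02:00, Wed 01:00] → overlaps → yes.
P [Sat 12:00, Sun 00:00] → after → no.
Q [Mon 02:00, Tue 22:00] → overlaps → yes.
R [Mon 19:00, Wed 00:00] → overlaps → yes.
V [Mon 15:00, Thu 07:00] → contains → no.
W [Tue 01:00, Wed 04:00] → overlaps → yes.
Z [Tue 09:00, Wed 07:00] → equals → no.
Result: F, J, L, Q, R, W.

F, J, L, Q, R, W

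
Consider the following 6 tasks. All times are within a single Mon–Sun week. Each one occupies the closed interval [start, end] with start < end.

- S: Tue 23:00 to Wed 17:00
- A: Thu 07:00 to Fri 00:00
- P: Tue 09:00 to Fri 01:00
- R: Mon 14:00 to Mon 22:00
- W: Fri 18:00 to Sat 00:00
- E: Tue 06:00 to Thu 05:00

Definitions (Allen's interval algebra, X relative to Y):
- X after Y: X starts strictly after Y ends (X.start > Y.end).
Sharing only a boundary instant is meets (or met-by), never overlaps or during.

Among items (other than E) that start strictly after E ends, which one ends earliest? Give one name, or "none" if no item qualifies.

Target E = [Tue 06:00, Thu 05:00].
A [Thu 07:00, Fri 00:00] → after → candidate.
P [Tue 09:00, Fri 01:00] → overlapped-by → excluded.
R [Mon 14:00, Mon 22:00] → before → excluded.
S [Tue 23:00, Wed 17:00] → during → excluded.
W [Fri 18:00, Sat 00:00] → after → candidate.
Among candidates, earliest end is Fri 00:00 → A.

A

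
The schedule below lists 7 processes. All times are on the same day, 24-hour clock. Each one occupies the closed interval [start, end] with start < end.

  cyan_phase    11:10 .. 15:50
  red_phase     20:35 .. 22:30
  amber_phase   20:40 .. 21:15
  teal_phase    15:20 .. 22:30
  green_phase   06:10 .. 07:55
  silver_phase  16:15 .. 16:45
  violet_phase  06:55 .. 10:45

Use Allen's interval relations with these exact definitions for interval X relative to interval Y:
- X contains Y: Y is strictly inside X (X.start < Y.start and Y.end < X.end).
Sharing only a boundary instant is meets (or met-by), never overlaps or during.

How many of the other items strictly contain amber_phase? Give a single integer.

Target amber_phase = [20:40, 21:15].
cyan_phase [11:10, 15:50] → before → no.
green_phase [06:10, 07:55] → before → no.
red_phase [20:35, 22:30] → contains → counts.
silver_phase [16:15, 16:45] → before → no.
teal_phase [15:20, 22:30] → contains → counts.
violet_phase [06:55, 10:45] → before → no.
Total: 2.

2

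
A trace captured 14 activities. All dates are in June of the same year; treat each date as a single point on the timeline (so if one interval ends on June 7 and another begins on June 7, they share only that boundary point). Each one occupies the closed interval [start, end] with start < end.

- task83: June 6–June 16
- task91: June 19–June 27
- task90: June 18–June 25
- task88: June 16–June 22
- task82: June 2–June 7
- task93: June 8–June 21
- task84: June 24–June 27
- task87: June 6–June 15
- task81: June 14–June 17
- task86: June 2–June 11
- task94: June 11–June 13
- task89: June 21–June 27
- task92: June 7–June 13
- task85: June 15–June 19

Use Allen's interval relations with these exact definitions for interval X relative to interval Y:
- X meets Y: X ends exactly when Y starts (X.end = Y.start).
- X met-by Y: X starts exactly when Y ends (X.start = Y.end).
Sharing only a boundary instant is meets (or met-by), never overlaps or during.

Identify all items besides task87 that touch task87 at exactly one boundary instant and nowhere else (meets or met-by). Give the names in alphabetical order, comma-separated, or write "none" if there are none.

task85

Target task87 = [June 6, June 15].
task81 [June 14, June 17] → overlapped-by → no.
task82 [June 2, June 7] → overlaps → no.
task83 [June 6, June 16] → started-by → no.
task84 [June 24, June 27] → after → no.
task85 [June 15, June 19] → met-by → yes.
task86 [June 2, June 11] → overlaps → no.
task88 [June 16, June 22] → after → no.
task89 [June 21, June 27] → after → no.
task90 [June 18, June 25] → after → no.
task91 [June 19, June 27] → after → no.
task92 [June 7, June 13] → during → no.
task93 [June 8, June 21] → overlapped-by → no.
task94 [June 11, June 13] → during → no.
Result: task85.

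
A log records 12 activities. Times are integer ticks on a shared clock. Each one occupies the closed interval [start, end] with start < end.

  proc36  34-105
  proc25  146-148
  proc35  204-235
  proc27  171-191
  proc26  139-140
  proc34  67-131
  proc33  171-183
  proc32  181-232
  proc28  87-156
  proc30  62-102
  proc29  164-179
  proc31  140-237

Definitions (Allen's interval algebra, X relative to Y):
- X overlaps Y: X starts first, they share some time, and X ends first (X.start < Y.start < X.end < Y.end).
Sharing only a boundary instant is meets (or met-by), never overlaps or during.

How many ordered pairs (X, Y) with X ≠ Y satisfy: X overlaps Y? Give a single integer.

11

Checking all 132 ordered pairs for relation 'overlaps'; matching pairs in alphabetical order:
(proc27, proc32): proc27 overlaps proc32 ✓
(proc28, proc31): proc28 overlaps proc31 ✓
(proc29, proc27): proc29 overlaps proc27 ✓
(proc29, proc33): proc29 overlaps proc33 ✓
(proc30, proc28): proc30 overlaps proc28 ✓
(proc30, proc34): proc30 overlaps proc34 ✓
(proc32, proc35): proc32 overlaps proc35 ✓
(proc33, proc32): proc33 overlaps proc32 ✓
(proc34, proc28): proc34 overlaps proc28 ✓
(proc36, proc28): proc36 overlaps proc28 ✓
(proc36, proc34): proc36 overlaps proc34 ✓
Count: 11.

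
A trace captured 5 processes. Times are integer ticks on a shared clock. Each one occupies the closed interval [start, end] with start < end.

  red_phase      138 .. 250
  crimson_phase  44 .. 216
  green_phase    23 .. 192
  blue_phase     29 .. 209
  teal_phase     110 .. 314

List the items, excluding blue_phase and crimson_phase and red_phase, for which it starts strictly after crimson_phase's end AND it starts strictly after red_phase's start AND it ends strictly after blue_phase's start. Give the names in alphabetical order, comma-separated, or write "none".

Conditions: its start is strictly after crimson_phase's end (X.start > 216) AND its start is strictly after red_phase's start (X.start > 138) AND its end is strictly after blue_phase's start (X.end > 29).
green_phase: start 23 > 216? ✗; start 23 > 138? ✗; end 192 > 29? ✓ → no.
teal_phase: start 110 > 216? ✗; start 110 > 138? ✗; end 314 > 29? ✓ → no.
Result: none.

none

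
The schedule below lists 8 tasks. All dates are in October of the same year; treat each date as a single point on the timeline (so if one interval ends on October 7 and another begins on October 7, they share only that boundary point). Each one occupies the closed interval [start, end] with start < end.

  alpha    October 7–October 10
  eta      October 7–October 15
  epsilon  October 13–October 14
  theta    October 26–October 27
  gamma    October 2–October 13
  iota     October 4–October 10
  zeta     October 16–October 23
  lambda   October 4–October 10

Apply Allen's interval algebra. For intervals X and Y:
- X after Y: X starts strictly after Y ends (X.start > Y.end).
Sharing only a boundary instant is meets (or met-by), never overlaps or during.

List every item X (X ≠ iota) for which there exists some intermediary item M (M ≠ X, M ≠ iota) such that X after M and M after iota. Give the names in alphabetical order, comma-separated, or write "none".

theta, zeta

Target iota = [October 4, October 10].
Intermediaries M with M after iota: epsilon, theta, zeta.
Via epsilon — items with X after epsilon: theta, zeta.
Via theta — items with X after theta: none.
Via zeta — items with X after zeta: theta.
Union: theta, zeta.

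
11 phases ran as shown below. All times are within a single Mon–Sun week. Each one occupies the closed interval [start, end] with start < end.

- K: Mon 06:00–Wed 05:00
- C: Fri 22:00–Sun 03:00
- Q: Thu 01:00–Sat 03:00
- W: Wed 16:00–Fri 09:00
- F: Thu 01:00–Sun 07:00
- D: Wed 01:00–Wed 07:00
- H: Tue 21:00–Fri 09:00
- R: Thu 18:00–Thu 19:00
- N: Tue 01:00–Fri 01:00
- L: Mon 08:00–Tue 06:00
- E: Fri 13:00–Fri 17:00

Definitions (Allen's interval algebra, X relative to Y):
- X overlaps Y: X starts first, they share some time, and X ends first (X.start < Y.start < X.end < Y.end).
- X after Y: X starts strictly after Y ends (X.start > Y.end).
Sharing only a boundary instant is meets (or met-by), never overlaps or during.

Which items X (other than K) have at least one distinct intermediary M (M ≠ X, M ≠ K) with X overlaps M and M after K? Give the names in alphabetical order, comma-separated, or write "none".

H, N, Q, W

Target K = [Mon 06:00, Wed 05:00].
Intermediaries M with M after K: C, E, F, Q, R, W.
Via C — items with X overlaps C: Q.
Via E — items with X overlaps E: none.
Via F — items with X overlaps F: H, N, W.
Via Q — items with X overlaps Q: H, N, W.
Via R — items with X overlaps R: none.
Via W — items with X overlaps W: N.
Union: H, N, Q, W.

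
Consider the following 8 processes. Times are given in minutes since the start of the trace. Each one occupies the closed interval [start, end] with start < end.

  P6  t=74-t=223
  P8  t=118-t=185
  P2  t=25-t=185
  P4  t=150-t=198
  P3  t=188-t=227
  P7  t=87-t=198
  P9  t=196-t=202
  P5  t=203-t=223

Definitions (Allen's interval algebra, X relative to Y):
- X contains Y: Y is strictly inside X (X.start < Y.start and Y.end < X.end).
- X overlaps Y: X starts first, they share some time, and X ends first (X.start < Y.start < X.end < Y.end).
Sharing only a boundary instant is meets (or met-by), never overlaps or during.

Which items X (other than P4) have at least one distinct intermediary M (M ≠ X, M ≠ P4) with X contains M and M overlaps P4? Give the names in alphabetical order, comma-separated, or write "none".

Target P4 = [t=150, t=198].
Intermediaries M with M overlaps P4: P2, P8.
Via P2 — items with X contains P2: none.
Via P8 — items with X contains P8: P6, P7.
Union: P6, P7.

P6, P7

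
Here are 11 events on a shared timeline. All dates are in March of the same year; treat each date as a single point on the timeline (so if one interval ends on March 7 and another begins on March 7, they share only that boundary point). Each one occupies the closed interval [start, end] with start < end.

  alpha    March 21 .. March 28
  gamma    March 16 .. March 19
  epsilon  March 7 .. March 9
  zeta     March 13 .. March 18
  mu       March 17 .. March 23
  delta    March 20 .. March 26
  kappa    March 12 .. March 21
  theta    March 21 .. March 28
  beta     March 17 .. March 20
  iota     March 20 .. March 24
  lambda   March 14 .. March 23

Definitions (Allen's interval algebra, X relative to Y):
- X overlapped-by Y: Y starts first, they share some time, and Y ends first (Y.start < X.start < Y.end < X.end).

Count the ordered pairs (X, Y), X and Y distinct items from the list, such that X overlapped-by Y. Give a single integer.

Checking all 110 ordered pairs for relation 'overlapped-by'; matching pairs in alphabetical order:
(alpha, delta): alpha overlapped-by delta ✓
(alpha, iota): alpha overlapped-by iota ✓
(alpha, lambda): alpha overlapped-by lambda ✓
(alpha, mu): alpha overlapped-by mu ✓
(beta, gamma): beta overlapped-by gamma ✓
(beta, zeta): beta overlapped-by zeta ✓
(delta, kappa): delta overlapped-by kappa ✓
(delta, lambda): delta overlapped-by lambda ✓
(delta, mu): delta overlapped-by mu ✓
(gamma, zeta): gamma overlapped-by zeta ✓
(iota, kappa): iota overlapped-by kappa ✓
(iota, lambda): iota overlapped-by lambda ✓
(iota, mu): iota overlapped-by mu ✓
(lambda, kappa): lambda overlapped-by kappa ✓
(lambda, zeta): lambda overlapped-by zeta ✓
(mu, gamma): mu overlapped-by gamma ✓
(mu, kappa): mu overlapped-by kappa ✓
(mu, zeta): mu overlapped-by zeta ✓
(theta, delta): theta overlapped-by delta ✓
(theta, iota): theta overlapped-by iota ✓
(theta, lambda): theta overlapped-by lambda ✓
(theta, mu): theta overlapped-by mu ✓
Count: 22.

22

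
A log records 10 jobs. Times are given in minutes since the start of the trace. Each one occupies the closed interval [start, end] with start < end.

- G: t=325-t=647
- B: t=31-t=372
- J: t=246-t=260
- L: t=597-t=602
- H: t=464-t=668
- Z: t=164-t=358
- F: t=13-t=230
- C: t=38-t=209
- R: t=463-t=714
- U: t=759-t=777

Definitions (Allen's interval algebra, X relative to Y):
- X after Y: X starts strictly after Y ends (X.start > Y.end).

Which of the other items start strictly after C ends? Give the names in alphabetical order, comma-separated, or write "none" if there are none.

G, H, J, L, R, U

Target C = [t=38, t=209].
B [t=31, t=372] → contains → no.
F [t=13, t=230] → contains → no.
G [t=325, t=647] → after → yes.
H [t=464, t=668] → after → yes.
J [t=246, t=260] → after → yes.
L [t=597, t=602] → after → yes.
R [t=463, t=714] → after → yes.
U [t=759, t=777] → after → yes.
Z [t=164, t=358] → overlapped-by → no.
Result: G, H, J, L, R, U.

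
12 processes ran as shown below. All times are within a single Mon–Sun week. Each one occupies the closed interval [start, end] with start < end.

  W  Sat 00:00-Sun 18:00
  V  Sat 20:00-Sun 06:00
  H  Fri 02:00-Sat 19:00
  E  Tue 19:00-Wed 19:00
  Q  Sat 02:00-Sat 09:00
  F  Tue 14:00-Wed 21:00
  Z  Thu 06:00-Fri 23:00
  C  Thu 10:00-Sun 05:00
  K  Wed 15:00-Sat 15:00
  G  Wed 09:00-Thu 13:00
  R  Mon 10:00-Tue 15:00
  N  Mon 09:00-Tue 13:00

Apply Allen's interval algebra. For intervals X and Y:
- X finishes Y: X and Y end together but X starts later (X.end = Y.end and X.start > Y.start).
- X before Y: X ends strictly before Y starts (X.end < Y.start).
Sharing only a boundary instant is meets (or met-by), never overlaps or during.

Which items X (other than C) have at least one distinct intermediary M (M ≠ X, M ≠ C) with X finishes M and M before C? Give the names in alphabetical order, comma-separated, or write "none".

Target C = [Thu 10:00, Sun 05:00].
Intermediaries M with M before C: E, F, N, R.
Via E — items with X finishes E: none.
Via F — items with X finishes F: none.
Via N — items with X finishes N: none.
Via R — items with X finishes R: none.
Union: none.

none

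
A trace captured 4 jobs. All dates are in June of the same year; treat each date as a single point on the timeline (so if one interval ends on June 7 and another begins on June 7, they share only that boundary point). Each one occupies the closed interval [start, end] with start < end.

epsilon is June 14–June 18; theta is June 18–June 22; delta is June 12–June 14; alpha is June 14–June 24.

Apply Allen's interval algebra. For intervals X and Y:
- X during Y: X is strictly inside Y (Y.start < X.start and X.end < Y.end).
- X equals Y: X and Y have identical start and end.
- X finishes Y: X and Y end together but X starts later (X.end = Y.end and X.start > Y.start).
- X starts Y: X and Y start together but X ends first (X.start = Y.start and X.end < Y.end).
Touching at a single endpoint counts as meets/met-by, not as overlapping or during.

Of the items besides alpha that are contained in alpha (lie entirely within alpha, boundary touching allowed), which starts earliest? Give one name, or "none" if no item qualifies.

Target alpha = [June 14, June 24].
delta [June 12, June 14] → meets → excluded.
epsilon [June 14, June 18] → starts → candidate.
theta [June 18, June 22] → during → candidate.
Among candidates, earliest start is June 14 → epsilon.

epsilon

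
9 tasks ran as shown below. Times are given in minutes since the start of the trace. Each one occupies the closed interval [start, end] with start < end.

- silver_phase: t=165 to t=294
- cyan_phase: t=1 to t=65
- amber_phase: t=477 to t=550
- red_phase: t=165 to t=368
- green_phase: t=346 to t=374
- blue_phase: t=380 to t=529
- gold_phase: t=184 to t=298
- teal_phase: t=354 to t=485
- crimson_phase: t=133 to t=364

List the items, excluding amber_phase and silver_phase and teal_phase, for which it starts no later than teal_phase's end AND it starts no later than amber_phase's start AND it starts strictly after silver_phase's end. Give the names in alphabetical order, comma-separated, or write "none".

Conditions: its start is no later than teal_phase's end (X.start <= t=485) AND its start is no later than amber_phase's start (X.start <= t=477) AND its start is strictly after silver_phase's end (X.start > t=294).
blue_phase: start t=380 <= t=485? ✓; start t=380 <= t=477? ✓; start t=380 > t=294? ✓ → yes.
crimson_phase: start t=133 <= t=485? ✓; start t=133 <= t=477? ✓; start t=133 > t=294? ✗ → no.
cyan_phase: start t=1 <= t=485? ✓; start t=1 <= t=477? ✓; start t=1 > t=294? ✗ → no.
gold_phase: start t=184 <= t=485? ✓; start t=184 <= t=477? ✓; start t=184 > t=294? ✗ → no.
green_phase: start t=346 <= t=485? ✓; start t=346 <= t=477? ✓; start t=346 > t=294? ✓ → yes.
red_phase: start t=165 <= t=485? ✓; start t=165 <= t=477? ✓; start t=165 > t=294? ✗ → no.
Result: blue_phase, green_phase.

blue_phase, green_phase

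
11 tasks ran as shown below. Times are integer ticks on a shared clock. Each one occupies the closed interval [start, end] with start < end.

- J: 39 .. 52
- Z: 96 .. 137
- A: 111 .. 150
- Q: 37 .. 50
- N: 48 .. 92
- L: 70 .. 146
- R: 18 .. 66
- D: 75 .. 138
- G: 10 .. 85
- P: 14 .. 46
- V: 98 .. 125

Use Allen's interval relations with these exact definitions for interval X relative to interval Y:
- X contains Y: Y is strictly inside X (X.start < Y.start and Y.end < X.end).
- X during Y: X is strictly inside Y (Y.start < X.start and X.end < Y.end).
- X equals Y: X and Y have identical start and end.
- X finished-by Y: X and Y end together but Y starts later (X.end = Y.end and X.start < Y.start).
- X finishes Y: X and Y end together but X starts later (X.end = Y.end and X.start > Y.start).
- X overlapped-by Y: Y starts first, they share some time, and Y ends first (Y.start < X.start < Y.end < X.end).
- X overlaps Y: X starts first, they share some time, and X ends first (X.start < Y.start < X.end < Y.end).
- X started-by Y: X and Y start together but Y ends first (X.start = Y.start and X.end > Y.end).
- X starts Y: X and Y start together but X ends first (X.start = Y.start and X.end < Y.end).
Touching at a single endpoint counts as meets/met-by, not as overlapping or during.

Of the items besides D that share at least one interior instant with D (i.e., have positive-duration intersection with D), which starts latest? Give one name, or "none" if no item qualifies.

A

Target D = [75, 138].
A [111, 150] → overlapped-by → candidate.
G [10, 85] → overlaps → candidate.
J [39, 52] → before → excluded.
L [70, 146] → contains → candidate.
N [48, 92] → overlaps → candidate.
P [14, 46] → before → excluded.
Q [37, 50] → before → excluded.
R [18, 66] → before → excluded.
V [98, 125] → during → candidate.
Z [96, 137] → during → candidate.
Among candidates, latest start is 111 → A.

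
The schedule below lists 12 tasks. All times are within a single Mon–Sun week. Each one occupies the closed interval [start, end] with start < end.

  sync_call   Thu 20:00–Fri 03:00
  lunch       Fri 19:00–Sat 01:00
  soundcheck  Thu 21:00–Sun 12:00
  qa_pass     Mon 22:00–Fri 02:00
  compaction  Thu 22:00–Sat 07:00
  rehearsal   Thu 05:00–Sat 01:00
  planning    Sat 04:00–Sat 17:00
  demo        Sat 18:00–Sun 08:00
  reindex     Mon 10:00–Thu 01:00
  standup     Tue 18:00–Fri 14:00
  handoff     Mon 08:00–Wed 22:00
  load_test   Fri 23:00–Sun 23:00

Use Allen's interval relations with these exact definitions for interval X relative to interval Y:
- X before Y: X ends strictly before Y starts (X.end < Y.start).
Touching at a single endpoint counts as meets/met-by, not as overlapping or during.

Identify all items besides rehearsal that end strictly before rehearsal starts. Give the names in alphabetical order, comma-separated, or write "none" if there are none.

handoff, reindex

Target rehearsal = [Thu 05:00, Sat 01:00].
compaction [Thu 22:00, Sat 07:00] → overlapped-by → no.
demo [Sat 18:00, Sun 08:00] → after → no.
handoff [Mon 08:00, Wed 22:00] → before → yes.
load_test [Fri 23:00, Sun 23:00] → overlapped-by → no.
lunch [Fri 19:00, Sat 01:00] → finishes → no.
planning [Sat 04:00, Sat 17:00] → after → no.
qa_pass [Mon 22:00, Fri 02:00] → overlaps → no.
reindex [Mon 10:00, Thu 01:00] → before → yes.
soundcheck [Thu 21:00, Sun 12:00] → overlapped-by → no.
standup [Tue 18:00, Fri 14:00] → overlaps → no.
sync_call [Thu 20:00, Fri 03:00] → during → no.
Result: handoff, reindex.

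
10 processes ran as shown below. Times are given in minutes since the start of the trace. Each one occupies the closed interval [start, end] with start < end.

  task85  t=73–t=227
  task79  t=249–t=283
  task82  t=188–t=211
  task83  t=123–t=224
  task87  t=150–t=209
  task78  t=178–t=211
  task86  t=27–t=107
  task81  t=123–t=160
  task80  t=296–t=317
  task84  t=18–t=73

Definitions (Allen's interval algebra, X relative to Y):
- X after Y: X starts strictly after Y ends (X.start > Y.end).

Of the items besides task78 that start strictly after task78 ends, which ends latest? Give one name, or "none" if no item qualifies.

task80

Target task78 = [t=178, t=211].
task79 [t=249, t=283] → after → candidate.
task80 [t=296, t=317] → after → candidate.
task81 [t=123, t=160] → before → excluded.
task82 [t=188, t=211] → finishes → excluded.
task83 [t=123, t=224] → contains → excluded.
task84 [t=18, t=73] → before → excluded.
task85 [t=73, t=227] → contains → excluded.
task86 [t=27, t=107] → before → excluded.
task87 [t=150, t=209] → overlaps → excluded.
Among candidates, latest end is t=317 → task80.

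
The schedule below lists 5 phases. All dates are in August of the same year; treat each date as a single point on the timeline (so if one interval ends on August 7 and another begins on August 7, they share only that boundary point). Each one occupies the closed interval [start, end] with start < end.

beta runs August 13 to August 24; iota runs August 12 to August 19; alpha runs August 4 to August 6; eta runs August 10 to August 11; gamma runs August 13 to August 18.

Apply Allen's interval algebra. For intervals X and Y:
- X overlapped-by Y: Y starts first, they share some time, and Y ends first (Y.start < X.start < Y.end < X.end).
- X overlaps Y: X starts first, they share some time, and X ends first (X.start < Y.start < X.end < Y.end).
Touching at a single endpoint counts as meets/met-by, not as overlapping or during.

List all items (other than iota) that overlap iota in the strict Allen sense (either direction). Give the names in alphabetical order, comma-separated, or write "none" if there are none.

Target iota = [August 12, August 19].
alpha [August 4, August 6] → before → no.
beta [August 13, August 24] → overlapped-by → yes.
eta [August 10, August 11] → before → no.
gamma [August 13, August 18] → during → no.
Result: beta.

beta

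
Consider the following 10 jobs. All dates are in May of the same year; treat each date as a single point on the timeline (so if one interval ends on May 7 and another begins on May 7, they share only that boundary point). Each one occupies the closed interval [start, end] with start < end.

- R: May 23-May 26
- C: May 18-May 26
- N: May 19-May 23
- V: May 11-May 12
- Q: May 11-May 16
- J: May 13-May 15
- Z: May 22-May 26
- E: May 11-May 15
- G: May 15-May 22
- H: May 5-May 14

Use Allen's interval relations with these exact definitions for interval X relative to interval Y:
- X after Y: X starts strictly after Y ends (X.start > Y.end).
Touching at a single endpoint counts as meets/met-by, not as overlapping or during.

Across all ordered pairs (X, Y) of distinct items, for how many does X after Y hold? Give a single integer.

Checking all 90 ordered pairs for relation 'after'; matching pairs in alphabetical order:
(C, E): C after E ✓
(C, H): C after H ✓
(C, J): C after J ✓
(C, Q): C after Q ✓
(C, V): C after V ✓
(G, H): G after H ✓
(G, V): G after V ✓
(J, V): J after V ✓
(N, E): N after E ✓
(N, H): N after H ✓
(N, J): N after J ✓
(N, Q): N after Q ✓
(N, V): N after V ✓
(R, E): R after E ✓
(R, G): R after G ✓
(R, H): R after H ✓
(R, J): R after J ✓
(R, Q): R after Q ✓
(R, V): R after V ✓
(Z, E): Z after E ✓
(Z, H): Z after H ✓
(Z, J): Z after J ✓
(Z, Q): Z after Q ✓
(Z, V): Z after V ✓
Count: 24.

24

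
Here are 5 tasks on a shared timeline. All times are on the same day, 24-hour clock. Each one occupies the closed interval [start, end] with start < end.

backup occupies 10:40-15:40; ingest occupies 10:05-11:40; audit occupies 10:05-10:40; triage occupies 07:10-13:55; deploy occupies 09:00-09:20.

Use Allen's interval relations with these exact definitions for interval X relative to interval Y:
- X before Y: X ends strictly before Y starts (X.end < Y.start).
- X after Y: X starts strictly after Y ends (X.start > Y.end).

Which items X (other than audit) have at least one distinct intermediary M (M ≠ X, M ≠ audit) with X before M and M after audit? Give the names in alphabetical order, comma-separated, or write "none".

Target audit = [10:05, 10:40].
Intermediaries M with M after audit: none.
Union: none.

none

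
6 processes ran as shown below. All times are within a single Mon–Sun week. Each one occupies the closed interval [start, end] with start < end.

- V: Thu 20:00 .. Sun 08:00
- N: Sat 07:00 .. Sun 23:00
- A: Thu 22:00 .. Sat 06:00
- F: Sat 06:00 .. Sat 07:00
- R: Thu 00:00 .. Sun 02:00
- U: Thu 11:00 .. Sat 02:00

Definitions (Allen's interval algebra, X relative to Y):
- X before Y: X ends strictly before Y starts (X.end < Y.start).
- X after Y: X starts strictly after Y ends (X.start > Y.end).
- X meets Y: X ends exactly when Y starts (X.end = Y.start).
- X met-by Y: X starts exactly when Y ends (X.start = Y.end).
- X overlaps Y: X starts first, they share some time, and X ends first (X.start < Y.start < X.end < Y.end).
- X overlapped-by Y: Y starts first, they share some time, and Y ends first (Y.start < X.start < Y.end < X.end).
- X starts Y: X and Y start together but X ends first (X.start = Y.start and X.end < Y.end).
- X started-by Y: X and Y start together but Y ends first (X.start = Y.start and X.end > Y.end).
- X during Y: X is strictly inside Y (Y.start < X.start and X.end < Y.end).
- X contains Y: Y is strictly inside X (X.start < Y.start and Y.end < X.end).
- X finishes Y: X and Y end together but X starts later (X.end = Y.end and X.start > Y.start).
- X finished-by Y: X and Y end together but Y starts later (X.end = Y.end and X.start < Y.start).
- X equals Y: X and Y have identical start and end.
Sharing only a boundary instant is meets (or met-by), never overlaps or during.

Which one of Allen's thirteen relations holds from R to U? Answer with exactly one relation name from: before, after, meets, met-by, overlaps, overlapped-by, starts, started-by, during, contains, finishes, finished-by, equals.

contains

R = [Thu 00:00, Sun 02:00]; U = [Thu 11:00, Sat 02:00].
Compare endpoints: R.start < U.start, R.start < U.end, R.end > U.start, R.end > U.end.
That pattern is 'contains'.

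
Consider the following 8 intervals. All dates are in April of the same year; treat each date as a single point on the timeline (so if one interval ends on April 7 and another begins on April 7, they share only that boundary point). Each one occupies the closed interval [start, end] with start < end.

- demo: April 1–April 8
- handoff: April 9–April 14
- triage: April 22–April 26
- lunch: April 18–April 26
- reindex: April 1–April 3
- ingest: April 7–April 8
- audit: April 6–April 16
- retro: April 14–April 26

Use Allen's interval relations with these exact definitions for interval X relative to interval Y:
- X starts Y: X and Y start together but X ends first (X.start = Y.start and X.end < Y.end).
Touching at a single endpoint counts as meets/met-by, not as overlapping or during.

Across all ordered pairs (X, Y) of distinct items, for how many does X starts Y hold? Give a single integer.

Checking all 56 ordered pairs for relation 'starts'; matching pairs in alphabetical order:
(reindex, demo): reindex starts demo ✓
Count: 1.

1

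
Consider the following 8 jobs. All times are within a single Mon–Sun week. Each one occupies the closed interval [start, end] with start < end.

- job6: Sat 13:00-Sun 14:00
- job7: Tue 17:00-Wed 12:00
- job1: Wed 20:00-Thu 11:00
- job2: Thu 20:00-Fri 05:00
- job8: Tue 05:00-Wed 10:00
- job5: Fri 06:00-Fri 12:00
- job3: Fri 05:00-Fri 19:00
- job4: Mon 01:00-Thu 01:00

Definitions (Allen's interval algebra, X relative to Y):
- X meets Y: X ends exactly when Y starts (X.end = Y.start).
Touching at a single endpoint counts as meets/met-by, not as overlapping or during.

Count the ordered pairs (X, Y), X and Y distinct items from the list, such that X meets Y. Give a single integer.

1

Checking all 56 ordered pairs for relation 'meets'; matching pairs in alphabetical order:
(job2, job3): job2 meets job3 ✓
Count: 1.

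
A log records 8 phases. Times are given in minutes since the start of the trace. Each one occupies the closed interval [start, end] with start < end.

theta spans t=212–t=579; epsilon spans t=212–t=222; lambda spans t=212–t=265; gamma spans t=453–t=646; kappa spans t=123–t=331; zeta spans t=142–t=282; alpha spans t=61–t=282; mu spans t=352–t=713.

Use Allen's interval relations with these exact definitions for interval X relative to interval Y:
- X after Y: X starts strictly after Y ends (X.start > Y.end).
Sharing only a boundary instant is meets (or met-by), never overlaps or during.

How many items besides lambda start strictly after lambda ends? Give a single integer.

Target lambda = [t=212, t=265].
alpha [t=61, t=282] → contains → no.
epsilon [t=212, t=222] → starts → no.
gamma [t=453, t=646] → after → counts.
kappa [t=123, t=331] → contains → no.
mu [t=352, t=713] → after → counts.
theta [t=212, t=579] → started-by → no.
zeta [t=142, t=282] → contains → no.
Total: 2.

2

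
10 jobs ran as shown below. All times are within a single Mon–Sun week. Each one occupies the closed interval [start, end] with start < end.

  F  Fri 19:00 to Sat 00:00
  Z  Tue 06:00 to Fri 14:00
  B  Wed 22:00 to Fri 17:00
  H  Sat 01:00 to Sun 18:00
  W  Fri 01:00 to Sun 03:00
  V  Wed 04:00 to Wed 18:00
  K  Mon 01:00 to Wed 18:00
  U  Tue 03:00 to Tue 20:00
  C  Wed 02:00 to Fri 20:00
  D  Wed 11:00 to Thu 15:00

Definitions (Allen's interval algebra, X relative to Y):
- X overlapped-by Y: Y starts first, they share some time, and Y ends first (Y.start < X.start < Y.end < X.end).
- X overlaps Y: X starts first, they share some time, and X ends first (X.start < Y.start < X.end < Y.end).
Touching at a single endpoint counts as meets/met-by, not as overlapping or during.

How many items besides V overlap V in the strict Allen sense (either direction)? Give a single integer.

Target V = [Wed 04:00, Wed 18:00].
B [Wed 22:00, Fri 17:00] → after → no.
C [Wed 02:00, Fri 20:00] → contains → no.
D [Wed 11:00, Thu 15:00] → overlapped-by → counts.
F [Fri 19:00, Sat 00:00] → after → no.
H [Sat 01:00, Sun 18:00] → after → no.
K [Mon 01:00, Wed 18:00] → finished-by → no.
U [Tue 03:00, Tue 20:00] → before → no.
W [Fri 01:00, Sun 03:00] → after → no.
Z [Tue 06:00, Fri 14:00] → contains → no.
Total: 1.

1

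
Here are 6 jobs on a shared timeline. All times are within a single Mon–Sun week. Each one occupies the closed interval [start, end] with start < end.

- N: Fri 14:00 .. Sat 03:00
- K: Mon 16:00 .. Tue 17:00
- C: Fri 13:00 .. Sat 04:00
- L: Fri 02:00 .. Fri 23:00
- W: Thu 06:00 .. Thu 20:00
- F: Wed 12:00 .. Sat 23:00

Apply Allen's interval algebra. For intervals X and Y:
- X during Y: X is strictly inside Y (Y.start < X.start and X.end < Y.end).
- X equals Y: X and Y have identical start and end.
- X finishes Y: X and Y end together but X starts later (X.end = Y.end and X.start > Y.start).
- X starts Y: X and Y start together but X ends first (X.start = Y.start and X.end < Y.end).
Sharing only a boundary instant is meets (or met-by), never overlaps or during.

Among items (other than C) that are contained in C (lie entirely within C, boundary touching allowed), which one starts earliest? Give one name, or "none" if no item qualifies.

N

Target C = [Fri 13:00, Sat 04:00].
F [Wed 12:00, Sat 23:00] → contains → excluded.
K [Mon 16:00, Tue 17:00] → before → excluded.
L [Fri 02:00, Fri 23:00] → overlaps → excluded.
N [Fri 14:00, Sat 03:00] → during → candidate.
W [Thu 06:00, Thu 20:00] → before → excluded.
Among candidates, earliest start is Fri 14:00 → N.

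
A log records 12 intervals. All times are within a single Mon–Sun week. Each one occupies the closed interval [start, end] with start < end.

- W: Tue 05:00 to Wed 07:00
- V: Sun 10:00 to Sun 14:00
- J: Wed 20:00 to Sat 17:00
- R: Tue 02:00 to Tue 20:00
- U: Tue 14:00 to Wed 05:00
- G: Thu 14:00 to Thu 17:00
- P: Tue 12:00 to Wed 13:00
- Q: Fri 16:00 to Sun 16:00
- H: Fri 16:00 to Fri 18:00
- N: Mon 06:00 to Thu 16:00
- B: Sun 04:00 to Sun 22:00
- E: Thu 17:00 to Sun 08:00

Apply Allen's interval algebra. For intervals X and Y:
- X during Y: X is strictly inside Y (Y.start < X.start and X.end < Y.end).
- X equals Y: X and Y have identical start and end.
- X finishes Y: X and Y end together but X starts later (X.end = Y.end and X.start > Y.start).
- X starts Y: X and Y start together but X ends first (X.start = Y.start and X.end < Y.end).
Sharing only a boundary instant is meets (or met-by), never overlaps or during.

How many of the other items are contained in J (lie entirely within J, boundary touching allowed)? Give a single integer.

Target J = [Wed 20:00, Sat 17:00].
B [Sun 04:00, Sun 22:00] → after → no.
E [Thu 17:00, Sun 08:00] → overlapped-by → no.
G [Thu 14:00, Thu 17:00] → during → counts.
H [Fri 16:00, Fri 18:00] → during → counts.
N [Mon 06:00, Thu 16:00] → overlaps → no.
P [Tue 12:00, Wed 13:00] → before → no.
Q [Fri 16:00, Sun 16:00] → overlapped-by → no.
R [Tue 02:00, Tue 20:00] → before → no.
U [Tue 14:00, Wed 05:00] → before → no.
V [Sun 10:00, Sun 14:00] → after → no.
W [Tue 05:00, Wed 07:00] → before → no.
Total: 2.

2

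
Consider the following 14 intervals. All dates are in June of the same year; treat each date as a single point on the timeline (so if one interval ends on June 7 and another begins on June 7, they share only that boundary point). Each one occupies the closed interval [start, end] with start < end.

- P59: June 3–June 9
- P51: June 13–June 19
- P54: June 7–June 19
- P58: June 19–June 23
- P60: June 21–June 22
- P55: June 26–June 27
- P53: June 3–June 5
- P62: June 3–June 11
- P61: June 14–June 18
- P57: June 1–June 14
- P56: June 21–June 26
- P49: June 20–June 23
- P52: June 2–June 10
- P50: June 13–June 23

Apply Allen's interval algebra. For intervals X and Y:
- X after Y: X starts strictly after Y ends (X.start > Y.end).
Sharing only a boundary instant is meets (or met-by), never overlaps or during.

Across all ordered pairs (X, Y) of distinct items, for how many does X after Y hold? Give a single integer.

55

Checking all 182 ordered pairs for relation 'after'; matching pairs in alphabetical order:
(P49, P51): P49 after P51 ✓
(P49, P52): P49 after P52 ✓
(P49, P53): P49 after P53 ✓
(P49, P54): P49 after P54 ✓
(P49, P57): P49 after P57 ✓
(P49, P59): P49 after P59 ✓
(P49, P61): P49 after P61 ✓
(P49, P62): P49 after P62 ✓
(P50, P52): P50 after P52 ✓
(P50, P53): P50 after P53 ✓
(P50, P59): P50 after P59 ✓
(P50, P62): P50 after P62 ✓
(P51, P52): P51 after P52 ✓
(P51, P53): P51 after P53 ✓
(P51, P59): P51 after P59 ✓
(P51, P62): P51 after P62 ✓
(P54, P53): P54 after P53 ✓
(P55, P49): P55 after P49 ✓
(P55, P50): P55 after P50 ✓
(P55, P51): P55 after P51 ✓
(P55, P52): P55 after P52 ✓
(P55, P53): P55 after P53 ✓
(P55, P54): P55 after P54 ✓
(P55, P57): P55 after P57 ✓
... plus 31 further pairs not listed.
Count: 55.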